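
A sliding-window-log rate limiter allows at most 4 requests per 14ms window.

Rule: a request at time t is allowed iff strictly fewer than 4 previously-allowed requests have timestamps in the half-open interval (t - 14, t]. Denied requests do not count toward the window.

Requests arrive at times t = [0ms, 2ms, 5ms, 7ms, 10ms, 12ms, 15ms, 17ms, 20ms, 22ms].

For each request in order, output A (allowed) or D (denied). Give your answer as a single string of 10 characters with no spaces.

Tracking allowed requests in the window:
  req#1 t=0ms: ALLOW
  req#2 t=2ms: ALLOW
  req#3 t=5ms: ALLOW
  req#4 t=7ms: ALLOW
  req#5 t=10ms: DENY
  req#6 t=12ms: DENY
  req#7 t=15ms: ALLOW
  req#8 t=17ms: ALLOW
  req#9 t=20ms: ALLOW
  req#10 t=22ms: ALLOW

Answer: AAAADDAAAA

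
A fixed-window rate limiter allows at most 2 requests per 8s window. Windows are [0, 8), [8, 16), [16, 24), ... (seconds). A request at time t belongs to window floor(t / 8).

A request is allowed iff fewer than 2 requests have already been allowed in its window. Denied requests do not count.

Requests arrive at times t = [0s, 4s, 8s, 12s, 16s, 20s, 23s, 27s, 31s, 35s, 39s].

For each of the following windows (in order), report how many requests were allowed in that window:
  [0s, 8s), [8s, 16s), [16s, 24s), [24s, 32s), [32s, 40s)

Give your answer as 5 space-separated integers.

Processing requests:
  req#1 t=0s (window 0): ALLOW
  req#2 t=4s (window 0): ALLOW
  req#3 t=8s (window 1): ALLOW
  req#4 t=12s (window 1): ALLOW
  req#5 t=16s (window 2): ALLOW
  req#6 t=20s (window 2): ALLOW
  req#7 t=23s (window 2): DENY
  req#8 t=27s (window 3): ALLOW
  req#9 t=31s (window 3): ALLOW
  req#10 t=35s (window 4): ALLOW
  req#11 t=39s (window 4): ALLOW

Allowed counts by window: 2 2 2 2 2

Answer: 2 2 2 2 2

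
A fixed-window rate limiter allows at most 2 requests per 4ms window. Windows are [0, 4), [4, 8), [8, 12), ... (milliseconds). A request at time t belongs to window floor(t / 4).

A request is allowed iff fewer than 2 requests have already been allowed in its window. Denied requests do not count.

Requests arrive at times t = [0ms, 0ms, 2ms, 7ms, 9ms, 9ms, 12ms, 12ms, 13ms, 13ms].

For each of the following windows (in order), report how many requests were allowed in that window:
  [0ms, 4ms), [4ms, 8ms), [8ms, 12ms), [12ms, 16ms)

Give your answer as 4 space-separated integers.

Answer: 2 1 2 2

Derivation:
Processing requests:
  req#1 t=0ms (window 0): ALLOW
  req#2 t=0ms (window 0): ALLOW
  req#3 t=2ms (window 0): DENY
  req#4 t=7ms (window 1): ALLOW
  req#5 t=9ms (window 2): ALLOW
  req#6 t=9ms (window 2): ALLOW
  req#7 t=12ms (window 3): ALLOW
  req#8 t=12ms (window 3): ALLOW
  req#9 t=13ms (window 3): DENY
  req#10 t=13ms (window 3): DENY

Allowed counts by window: 2 1 2 2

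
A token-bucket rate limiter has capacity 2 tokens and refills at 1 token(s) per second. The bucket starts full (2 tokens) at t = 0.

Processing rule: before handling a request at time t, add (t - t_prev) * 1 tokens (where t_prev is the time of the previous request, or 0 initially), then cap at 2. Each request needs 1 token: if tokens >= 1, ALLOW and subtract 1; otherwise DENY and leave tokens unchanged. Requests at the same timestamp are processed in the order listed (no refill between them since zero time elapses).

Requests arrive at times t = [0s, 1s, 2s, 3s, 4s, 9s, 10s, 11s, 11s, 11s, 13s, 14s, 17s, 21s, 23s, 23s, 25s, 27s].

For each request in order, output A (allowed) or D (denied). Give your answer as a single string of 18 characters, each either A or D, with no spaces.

Answer: AAAAAAAAADAAAAAAAA

Derivation:
Simulating step by step:
  req#1 t=0s: ALLOW
  req#2 t=1s: ALLOW
  req#3 t=2s: ALLOW
  req#4 t=3s: ALLOW
  req#5 t=4s: ALLOW
  req#6 t=9s: ALLOW
  req#7 t=10s: ALLOW
  req#8 t=11s: ALLOW
  req#9 t=11s: ALLOW
  req#10 t=11s: DENY
  req#11 t=13s: ALLOW
  req#12 t=14s: ALLOW
  req#13 t=17s: ALLOW
  req#14 t=21s: ALLOW
  req#15 t=23s: ALLOW
  req#16 t=23s: ALLOW
  req#17 t=25s: ALLOW
  req#18 t=27s: ALLOW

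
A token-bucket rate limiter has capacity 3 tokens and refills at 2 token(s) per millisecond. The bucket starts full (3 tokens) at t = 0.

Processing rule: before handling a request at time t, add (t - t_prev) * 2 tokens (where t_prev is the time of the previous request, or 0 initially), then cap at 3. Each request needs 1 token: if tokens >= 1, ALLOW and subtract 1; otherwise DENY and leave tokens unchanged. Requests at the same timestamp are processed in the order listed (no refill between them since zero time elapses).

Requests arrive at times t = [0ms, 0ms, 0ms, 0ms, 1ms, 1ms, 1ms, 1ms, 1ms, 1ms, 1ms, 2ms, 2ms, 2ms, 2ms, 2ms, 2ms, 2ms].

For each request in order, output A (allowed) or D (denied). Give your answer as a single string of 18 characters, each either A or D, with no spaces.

Simulating step by step:
  req#1 t=0ms: ALLOW
  req#2 t=0ms: ALLOW
  req#3 t=0ms: ALLOW
  req#4 t=0ms: DENY
  req#5 t=1ms: ALLOW
  req#6 t=1ms: ALLOW
  req#7 t=1ms: DENY
  req#8 t=1ms: DENY
  req#9 t=1ms: DENY
  req#10 t=1ms: DENY
  req#11 t=1ms: DENY
  req#12 t=2ms: ALLOW
  req#13 t=2ms: ALLOW
  req#14 t=2ms: DENY
  req#15 t=2ms: DENY
  req#16 t=2ms: DENY
  req#17 t=2ms: DENY
  req#18 t=2ms: DENY

Answer: AAADAADDDDDAADDDDD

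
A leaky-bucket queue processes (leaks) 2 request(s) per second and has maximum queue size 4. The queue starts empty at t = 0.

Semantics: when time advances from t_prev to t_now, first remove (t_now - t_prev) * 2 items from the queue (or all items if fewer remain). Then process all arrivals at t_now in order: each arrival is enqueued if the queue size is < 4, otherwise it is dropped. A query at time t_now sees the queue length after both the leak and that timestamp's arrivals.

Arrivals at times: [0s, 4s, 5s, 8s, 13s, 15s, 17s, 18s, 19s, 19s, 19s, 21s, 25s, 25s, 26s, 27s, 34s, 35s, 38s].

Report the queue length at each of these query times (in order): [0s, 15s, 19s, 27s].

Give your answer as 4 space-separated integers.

Answer: 1 1 3 1

Derivation:
Queue lengths at query times:
  query t=0s: backlog = 1
  query t=15s: backlog = 1
  query t=19s: backlog = 3
  query t=27s: backlog = 1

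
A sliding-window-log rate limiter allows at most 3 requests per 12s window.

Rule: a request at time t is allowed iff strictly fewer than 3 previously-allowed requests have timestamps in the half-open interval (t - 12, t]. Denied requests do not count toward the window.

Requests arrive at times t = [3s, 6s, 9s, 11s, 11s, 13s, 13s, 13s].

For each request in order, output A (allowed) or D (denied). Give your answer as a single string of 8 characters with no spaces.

Answer: AAADDDDD

Derivation:
Tracking allowed requests in the window:
  req#1 t=3s: ALLOW
  req#2 t=6s: ALLOW
  req#3 t=9s: ALLOW
  req#4 t=11s: DENY
  req#5 t=11s: DENY
  req#6 t=13s: DENY
  req#7 t=13s: DENY
  req#8 t=13s: DENY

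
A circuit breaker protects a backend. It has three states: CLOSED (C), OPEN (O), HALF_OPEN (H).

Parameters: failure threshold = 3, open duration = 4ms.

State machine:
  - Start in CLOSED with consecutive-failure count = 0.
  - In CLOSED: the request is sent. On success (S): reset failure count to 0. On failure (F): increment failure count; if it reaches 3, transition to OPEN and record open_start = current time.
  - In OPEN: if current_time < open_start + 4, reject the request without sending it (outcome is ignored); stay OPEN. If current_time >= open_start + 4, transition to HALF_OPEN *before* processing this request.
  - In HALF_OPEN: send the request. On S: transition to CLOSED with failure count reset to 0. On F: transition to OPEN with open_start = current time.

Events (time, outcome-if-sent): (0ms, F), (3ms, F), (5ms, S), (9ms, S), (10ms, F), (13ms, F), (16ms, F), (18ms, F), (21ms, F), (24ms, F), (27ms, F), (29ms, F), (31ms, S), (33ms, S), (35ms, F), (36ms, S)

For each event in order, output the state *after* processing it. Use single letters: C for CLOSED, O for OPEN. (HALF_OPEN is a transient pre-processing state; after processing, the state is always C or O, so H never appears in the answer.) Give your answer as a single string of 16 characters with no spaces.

State after each event:
  event#1 t=0ms outcome=F: state=CLOSED
  event#2 t=3ms outcome=F: state=CLOSED
  event#3 t=5ms outcome=S: state=CLOSED
  event#4 t=9ms outcome=S: state=CLOSED
  event#5 t=10ms outcome=F: state=CLOSED
  event#6 t=13ms outcome=F: state=CLOSED
  event#7 t=16ms outcome=F: state=OPEN
  event#8 t=18ms outcome=F: state=OPEN
  event#9 t=21ms outcome=F: state=OPEN
  event#10 t=24ms outcome=F: state=OPEN
  event#11 t=27ms outcome=F: state=OPEN
  event#12 t=29ms outcome=F: state=OPEN
  event#13 t=31ms outcome=S: state=CLOSED
  event#14 t=33ms outcome=S: state=CLOSED
  event#15 t=35ms outcome=F: state=CLOSED
  event#16 t=36ms outcome=S: state=CLOSED

Answer: CCCCCCOOOOOOCCCC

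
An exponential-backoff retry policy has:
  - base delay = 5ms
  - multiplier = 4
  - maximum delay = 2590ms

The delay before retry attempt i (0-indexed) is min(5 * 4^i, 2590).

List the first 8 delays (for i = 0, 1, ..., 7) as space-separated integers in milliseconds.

Computing each delay:
  i=0: min(5*4^0, 2590) = 5
  i=1: min(5*4^1, 2590) = 20
  i=2: min(5*4^2, 2590) = 80
  i=3: min(5*4^3, 2590) = 320
  i=4: min(5*4^4, 2590) = 1280
  i=5: min(5*4^5, 2590) = 2590
  i=6: min(5*4^6, 2590) = 2590
  i=7: min(5*4^7, 2590) = 2590

Answer: 5 20 80 320 1280 2590 2590 2590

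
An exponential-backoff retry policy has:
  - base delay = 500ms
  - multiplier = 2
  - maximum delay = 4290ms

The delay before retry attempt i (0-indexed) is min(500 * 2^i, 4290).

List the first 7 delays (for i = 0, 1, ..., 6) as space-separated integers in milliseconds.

Answer: 500 1000 2000 4000 4290 4290 4290

Derivation:
Computing each delay:
  i=0: min(500*2^0, 4290) = 500
  i=1: min(500*2^1, 4290) = 1000
  i=2: min(500*2^2, 4290) = 2000
  i=3: min(500*2^3, 4290) = 4000
  i=4: min(500*2^4, 4290) = 4290
  i=5: min(500*2^5, 4290) = 4290
  i=6: min(500*2^6, 4290) = 4290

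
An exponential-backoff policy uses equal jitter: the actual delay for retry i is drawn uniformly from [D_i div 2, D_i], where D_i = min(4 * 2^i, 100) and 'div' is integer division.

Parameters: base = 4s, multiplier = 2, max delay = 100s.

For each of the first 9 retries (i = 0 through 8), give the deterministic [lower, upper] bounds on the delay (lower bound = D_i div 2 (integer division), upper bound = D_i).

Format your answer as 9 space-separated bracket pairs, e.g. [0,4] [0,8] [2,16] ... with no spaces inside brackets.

Computing bounds per retry:
  i=0: D_i=min(4*2^0,100)=4, bounds=[2,4]
  i=1: D_i=min(4*2^1,100)=8, bounds=[4,8]
  i=2: D_i=min(4*2^2,100)=16, bounds=[8,16]
  i=3: D_i=min(4*2^3,100)=32, bounds=[16,32]
  i=4: D_i=min(4*2^4,100)=64, bounds=[32,64]
  i=5: D_i=min(4*2^5,100)=100, bounds=[50,100]
  i=6: D_i=min(4*2^6,100)=100, bounds=[50,100]
  i=7: D_i=min(4*2^7,100)=100, bounds=[50,100]
  i=8: D_i=min(4*2^8,100)=100, bounds=[50,100]

Answer: [2,4] [4,8] [8,16] [16,32] [32,64] [50,100] [50,100] [50,100] [50,100]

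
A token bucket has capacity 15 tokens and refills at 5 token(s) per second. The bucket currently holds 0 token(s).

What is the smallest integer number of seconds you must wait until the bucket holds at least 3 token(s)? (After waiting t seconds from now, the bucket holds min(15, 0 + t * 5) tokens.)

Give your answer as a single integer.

Answer: 1

Derivation:
Need 0 + t * 5 >= 3, so t >= 3/5.
Smallest integer t = ceil(3/5) = 1.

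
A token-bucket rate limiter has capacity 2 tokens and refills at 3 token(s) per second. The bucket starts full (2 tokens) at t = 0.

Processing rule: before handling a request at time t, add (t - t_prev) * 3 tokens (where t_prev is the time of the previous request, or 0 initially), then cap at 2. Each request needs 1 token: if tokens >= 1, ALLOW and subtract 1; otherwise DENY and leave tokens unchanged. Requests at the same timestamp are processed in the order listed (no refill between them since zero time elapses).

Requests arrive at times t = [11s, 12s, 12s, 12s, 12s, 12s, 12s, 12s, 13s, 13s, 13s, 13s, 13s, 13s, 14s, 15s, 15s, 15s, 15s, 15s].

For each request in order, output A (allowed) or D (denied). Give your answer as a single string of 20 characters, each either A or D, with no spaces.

Simulating step by step:
  req#1 t=11s: ALLOW
  req#2 t=12s: ALLOW
  req#3 t=12s: ALLOW
  req#4 t=12s: DENY
  req#5 t=12s: DENY
  req#6 t=12s: DENY
  req#7 t=12s: DENY
  req#8 t=12s: DENY
  req#9 t=13s: ALLOW
  req#10 t=13s: ALLOW
  req#11 t=13s: DENY
  req#12 t=13s: DENY
  req#13 t=13s: DENY
  req#14 t=13s: DENY
  req#15 t=14s: ALLOW
  req#16 t=15s: ALLOW
  req#17 t=15s: ALLOW
  req#18 t=15s: DENY
  req#19 t=15s: DENY
  req#20 t=15s: DENY

Answer: AAADDDDDAADDDDAAADDD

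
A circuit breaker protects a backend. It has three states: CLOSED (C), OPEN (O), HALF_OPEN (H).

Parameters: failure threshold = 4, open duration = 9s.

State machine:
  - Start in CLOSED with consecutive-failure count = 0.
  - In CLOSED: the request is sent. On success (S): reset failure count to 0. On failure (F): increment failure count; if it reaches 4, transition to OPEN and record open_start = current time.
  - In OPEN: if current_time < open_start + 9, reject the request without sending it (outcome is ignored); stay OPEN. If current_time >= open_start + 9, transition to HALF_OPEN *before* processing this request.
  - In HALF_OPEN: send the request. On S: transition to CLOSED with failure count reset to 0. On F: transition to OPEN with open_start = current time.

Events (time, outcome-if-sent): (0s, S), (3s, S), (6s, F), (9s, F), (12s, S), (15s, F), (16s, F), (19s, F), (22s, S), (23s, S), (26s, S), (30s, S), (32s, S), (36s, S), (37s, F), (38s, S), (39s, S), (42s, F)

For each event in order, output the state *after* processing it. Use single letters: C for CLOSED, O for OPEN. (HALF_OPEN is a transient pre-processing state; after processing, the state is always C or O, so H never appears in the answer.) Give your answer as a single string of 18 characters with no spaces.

Answer: CCCCCCCCCCCCCCCCCC

Derivation:
State after each event:
  event#1 t=0s outcome=S: state=CLOSED
  event#2 t=3s outcome=S: state=CLOSED
  event#3 t=6s outcome=F: state=CLOSED
  event#4 t=9s outcome=F: state=CLOSED
  event#5 t=12s outcome=S: state=CLOSED
  event#6 t=15s outcome=F: state=CLOSED
  event#7 t=16s outcome=F: state=CLOSED
  event#8 t=19s outcome=F: state=CLOSED
  event#9 t=22s outcome=S: state=CLOSED
  event#10 t=23s outcome=S: state=CLOSED
  event#11 t=26s outcome=S: state=CLOSED
  event#12 t=30s outcome=S: state=CLOSED
  event#13 t=32s outcome=S: state=CLOSED
  event#14 t=36s outcome=S: state=CLOSED
  event#15 t=37s outcome=F: state=CLOSED
  event#16 t=38s outcome=S: state=CLOSED
  event#17 t=39s outcome=S: state=CLOSED
  event#18 t=42s outcome=F: state=CLOSED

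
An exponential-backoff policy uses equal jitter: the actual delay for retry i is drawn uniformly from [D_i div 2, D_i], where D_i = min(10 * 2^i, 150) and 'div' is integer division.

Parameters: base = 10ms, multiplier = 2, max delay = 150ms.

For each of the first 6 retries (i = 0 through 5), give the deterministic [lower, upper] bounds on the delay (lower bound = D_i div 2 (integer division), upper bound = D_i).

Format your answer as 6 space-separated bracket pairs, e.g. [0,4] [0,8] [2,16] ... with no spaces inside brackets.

Answer: [5,10] [10,20] [20,40] [40,80] [75,150] [75,150]

Derivation:
Computing bounds per retry:
  i=0: D_i=min(10*2^0,150)=10, bounds=[5,10]
  i=1: D_i=min(10*2^1,150)=20, bounds=[10,20]
  i=2: D_i=min(10*2^2,150)=40, bounds=[20,40]
  i=3: D_i=min(10*2^3,150)=80, bounds=[40,80]
  i=4: D_i=min(10*2^4,150)=150, bounds=[75,150]
  i=5: D_i=min(10*2^5,150)=150, bounds=[75,150]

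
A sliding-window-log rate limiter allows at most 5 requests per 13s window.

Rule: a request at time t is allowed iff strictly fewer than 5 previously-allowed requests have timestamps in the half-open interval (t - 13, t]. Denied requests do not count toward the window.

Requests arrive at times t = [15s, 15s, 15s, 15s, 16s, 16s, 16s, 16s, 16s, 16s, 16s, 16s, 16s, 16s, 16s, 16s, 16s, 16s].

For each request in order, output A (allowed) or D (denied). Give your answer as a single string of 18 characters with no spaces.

Tracking allowed requests in the window:
  req#1 t=15s: ALLOW
  req#2 t=15s: ALLOW
  req#3 t=15s: ALLOW
  req#4 t=15s: ALLOW
  req#5 t=16s: ALLOW
  req#6 t=16s: DENY
  req#7 t=16s: DENY
  req#8 t=16s: DENY
  req#9 t=16s: DENY
  req#10 t=16s: DENY
  req#11 t=16s: DENY
  req#12 t=16s: DENY
  req#13 t=16s: DENY
  req#14 t=16s: DENY
  req#15 t=16s: DENY
  req#16 t=16s: DENY
  req#17 t=16s: DENY
  req#18 t=16s: DENY

Answer: AAAAADDDDDDDDDDDDD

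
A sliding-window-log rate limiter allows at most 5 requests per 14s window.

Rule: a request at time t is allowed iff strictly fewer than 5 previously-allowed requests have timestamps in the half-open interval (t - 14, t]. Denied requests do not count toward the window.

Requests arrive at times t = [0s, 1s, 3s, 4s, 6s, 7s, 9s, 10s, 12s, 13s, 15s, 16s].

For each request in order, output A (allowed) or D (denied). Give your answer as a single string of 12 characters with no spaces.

Tracking allowed requests in the window:
  req#1 t=0s: ALLOW
  req#2 t=1s: ALLOW
  req#3 t=3s: ALLOW
  req#4 t=4s: ALLOW
  req#5 t=6s: ALLOW
  req#6 t=7s: DENY
  req#7 t=9s: DENY
  req#8 t=10s: DENY
  req#9 t=12s: DENY
  req#10 t=13s: DENY
  req#11 t=15s: ALLOW
  req#12 t=16s: ALLOW

Answer: AAAAADDDDDAA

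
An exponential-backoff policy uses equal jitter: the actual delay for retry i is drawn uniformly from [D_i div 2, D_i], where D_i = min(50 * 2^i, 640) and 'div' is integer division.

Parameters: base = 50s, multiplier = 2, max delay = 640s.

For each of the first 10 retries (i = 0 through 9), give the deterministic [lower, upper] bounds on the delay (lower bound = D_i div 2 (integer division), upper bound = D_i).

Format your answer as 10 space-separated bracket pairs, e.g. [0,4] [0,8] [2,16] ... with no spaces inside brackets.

Computing bounds per retry:
  i=0: D_i=min(50*2^0,640)=50, bounds=[25,50]
  i=1: D_i=min(50*2^1,640)=100, bounds=[50,100]
  i=2: D_i=min(50*2^2,640)=200, bounds=[100,200]
  i=3: D_i=min(50*2^3,640)=400, bounds=[200,400]
  i=4: D_i=min(50*2^4,640)=640, bounds=[320,640]
  i=5: D_i=min(50*2^5,640)=640, bounds=[320,640]
  i=6: D_i=min(50*2^6,640)=640, bounds=[320,640]
  i=7: D_i=min(50*2^7,640)=640, bounds=[320,640]
  i=8: D_i=min(50*2^8,640)=640, bounds=[320,640]
  i=9: D_i=min(50*2^9,640)=640, bounds=[320,640]

Answer: [25,50] [50,100] [100,200] [200,400] [320,640] [320,640] [320,640] [320,640] [320,640] [320,640]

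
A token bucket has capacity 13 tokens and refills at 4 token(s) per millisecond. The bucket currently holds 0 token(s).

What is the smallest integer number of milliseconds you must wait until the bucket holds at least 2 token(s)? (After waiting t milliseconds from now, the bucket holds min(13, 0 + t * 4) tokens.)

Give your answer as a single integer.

Answer: 1

Derivation:
Need 0 + t * 4 >= 2, so t >= 2/4.
Smallest integer t = ceil(2/4) = 1.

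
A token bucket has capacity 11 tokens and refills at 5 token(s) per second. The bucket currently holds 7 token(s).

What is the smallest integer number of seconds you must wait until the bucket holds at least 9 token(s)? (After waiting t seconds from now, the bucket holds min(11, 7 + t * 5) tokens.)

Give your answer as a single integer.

Answer: 1

Derivation:
Need 7 + t * 5 >= 9, so t >= 2/5.
Smallest integer t = ceil(2/5) = 1.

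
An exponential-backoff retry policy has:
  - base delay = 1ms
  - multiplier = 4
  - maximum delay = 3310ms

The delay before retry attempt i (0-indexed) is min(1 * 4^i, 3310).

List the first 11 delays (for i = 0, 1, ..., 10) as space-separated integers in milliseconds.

Computing each delay:
  i=0: min(1*4^0, 3310) = 1
  i=1: min(1*4^1, 3310) = 4
  i=2: min(1*4^2, 3310) = 16
  i=3: min(1*4^3, 3310) = 64
  i=4: min(1*4^4, 3310) = 256
  i=5: min(1*4^5, 3310) = 1024
  i=6: min(1*4^6, 3310) = 3310
  i=7: min(1*4^7, 3310) = 3310
  i=8: min(1*4^8, 3310) = 3310
  i=9: min(1*4^9, 3310) = 3310
  i=10: min(1*4^10, 3310) = 3310

Answer: 1 4 16 64 256 1024 3310 3310 3310 3310 3310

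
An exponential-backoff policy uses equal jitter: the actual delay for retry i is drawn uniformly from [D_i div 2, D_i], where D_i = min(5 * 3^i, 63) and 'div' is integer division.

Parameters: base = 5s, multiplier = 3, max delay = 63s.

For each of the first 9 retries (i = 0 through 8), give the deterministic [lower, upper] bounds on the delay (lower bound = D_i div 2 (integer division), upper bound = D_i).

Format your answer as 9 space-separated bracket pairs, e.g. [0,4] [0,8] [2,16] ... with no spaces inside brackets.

Computing bounds per retry:
  i=0: D_i=min(5*3^0,63)=5, bounds=[2,5]
  i=1: D_i=min(5*3^1,63)=15, bounds=[7,15]
  i=2: D_i=min(5*3^2,63)=45, bounds=[22,45]
  i=3: D_i=min(5*3^3,63)=63, bounds=[31,63]
  i=4: D_i=min(5*3^4,63)=63, bounds=[31,63]
  i=5: D_i=min(5*3^5,63)=63, bounds=[31,63]
  i=6: D_i=min(5*3^6,63)=63, bounds=[31,63]
  i=7: D_i=min(5*3^7,63)=63, bounds=[31,63]
  i=8: D_i=min(5*3^8,63)=63, bounds=[31,63]

Answer: [2,5] [7,15] [22,45] [31,63] [31,63] [31,63] [31,63] [31,63] [31,63]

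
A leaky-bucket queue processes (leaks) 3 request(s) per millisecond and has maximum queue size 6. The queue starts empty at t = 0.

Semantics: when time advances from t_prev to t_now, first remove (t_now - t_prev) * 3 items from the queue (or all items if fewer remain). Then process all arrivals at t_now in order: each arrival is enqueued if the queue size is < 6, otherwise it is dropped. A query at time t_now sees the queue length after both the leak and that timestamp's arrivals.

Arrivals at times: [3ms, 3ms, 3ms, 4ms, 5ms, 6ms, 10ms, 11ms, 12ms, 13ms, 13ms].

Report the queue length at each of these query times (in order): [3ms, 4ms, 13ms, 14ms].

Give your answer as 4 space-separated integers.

Queue lengths at query times:
  query t=3ms: backlog = 3
  query t=4ms: backlog = 1
  query t=13ms: backlog = 2
  query t=14ms: backlog = 0

Answer: 3 1 2 0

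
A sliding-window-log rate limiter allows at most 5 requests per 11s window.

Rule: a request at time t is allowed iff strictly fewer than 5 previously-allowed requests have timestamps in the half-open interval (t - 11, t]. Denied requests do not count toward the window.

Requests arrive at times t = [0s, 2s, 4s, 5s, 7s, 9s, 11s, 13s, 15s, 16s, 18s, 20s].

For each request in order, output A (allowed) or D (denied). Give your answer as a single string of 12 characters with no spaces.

Tracking allowed requests in the window:
  req#1 t=0s: ALLOW
  req#2 t=2s: ALLOW
  req#3 t=4s: ALLOW
  req#4 t=5s: ALLOW
  req#5 t=7s: ALLOW
  req#6 t=9s: DENY
  req#7 t=11s: ALLOW
  req#8 t=13s: ALLOW
  req#9 t=15s: ALLOW
  req#10 t=16s: ALLOW
  req#11 t=18s: ALLOW
  req#12 t=20s: DENY

Answer: AAAAADAAAAAD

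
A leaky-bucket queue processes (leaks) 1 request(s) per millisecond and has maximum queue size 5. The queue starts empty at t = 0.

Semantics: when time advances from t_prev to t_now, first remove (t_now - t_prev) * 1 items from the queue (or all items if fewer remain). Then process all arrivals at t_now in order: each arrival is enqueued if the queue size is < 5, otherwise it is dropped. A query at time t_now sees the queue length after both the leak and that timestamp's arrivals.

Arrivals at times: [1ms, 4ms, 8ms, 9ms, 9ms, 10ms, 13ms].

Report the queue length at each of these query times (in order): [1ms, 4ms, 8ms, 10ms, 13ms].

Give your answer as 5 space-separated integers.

Answer: 1 1 1 2 1

Derivation:
Queue lengths at query times:
  query t=1ms: backlog = 1
  query t=4ms: backlog = 1
  query t=8ms: backlog = 1
  query t=10ms: backlog = 2
  query t=13ms: backlog = 1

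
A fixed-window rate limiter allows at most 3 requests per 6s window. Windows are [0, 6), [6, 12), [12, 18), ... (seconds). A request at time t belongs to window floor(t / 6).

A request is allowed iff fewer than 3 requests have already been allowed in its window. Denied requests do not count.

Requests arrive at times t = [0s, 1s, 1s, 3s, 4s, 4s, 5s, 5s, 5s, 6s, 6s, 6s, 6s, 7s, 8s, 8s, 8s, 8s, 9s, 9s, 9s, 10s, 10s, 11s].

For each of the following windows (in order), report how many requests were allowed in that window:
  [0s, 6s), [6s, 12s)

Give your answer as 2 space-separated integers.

Processing requests:
  req#1 t=0s (window 0): ALLOW
  req#2 t=1s (window 0): ALLOW
  req#3 t=1s (window 0): ALLOW
  req#4 t=3s (window 0): DENY
  req#5 t=4s (window 0): DENY
  req#6 t=4s (window 0): DENY
  req#7 t=5s (window 0): DENY
  req#8 t=5s (window 0): DENY
  req#9 t=5s (window 0): DENY
  req#10 t=6s (window 1): ALLOW
  req#11 t=6s (window 1): ALLOW
  req#12 t=6s (window 1): ALLOW
  req#13 t=6s (window 1): DENY
  req#14 t=7s (window 1): DENY
  req#15 t=8s (window 1): DENY
  req#16 t=8s (window 1): DENY
  req#17 t=8s (window 1): DENY
  req#18 t=8s (window 1): DENY
  req#19 t=9s (window 1): DENY
  req#20 t=9s (window 1): DENY
  req#21 t=9s (window 1): DENY
  req#22 t=10s (window 1): DENY
  req#23 t=10s (window 1): DENY
  req#24 t=11s (window 1): DENY

Allowed counts by window: 3 3

Answer: 3 3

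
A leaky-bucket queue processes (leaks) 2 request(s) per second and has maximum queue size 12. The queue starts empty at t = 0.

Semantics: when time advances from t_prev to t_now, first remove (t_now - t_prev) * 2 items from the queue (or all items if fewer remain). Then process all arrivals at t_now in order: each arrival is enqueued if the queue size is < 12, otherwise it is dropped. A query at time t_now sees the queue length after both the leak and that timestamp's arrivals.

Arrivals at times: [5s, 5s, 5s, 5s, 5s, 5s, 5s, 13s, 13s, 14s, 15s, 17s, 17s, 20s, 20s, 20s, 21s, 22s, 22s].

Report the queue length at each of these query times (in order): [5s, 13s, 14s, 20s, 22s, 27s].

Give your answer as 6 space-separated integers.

Queue lengths at query times:
  query t=5s: backlog = 7
  query t=13s: backlog = 2
  query t=14s: backlog = 1
  query t=20s: backlog = 3
  query t=22s: backlog = 2
  query t=27s: backlog = 0

Answer: 7 2 1 3 2 0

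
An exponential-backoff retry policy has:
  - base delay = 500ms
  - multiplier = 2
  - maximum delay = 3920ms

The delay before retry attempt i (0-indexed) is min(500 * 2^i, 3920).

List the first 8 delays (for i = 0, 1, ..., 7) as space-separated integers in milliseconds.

Computing each delay:
  i=0: min(500*2^0, 3920) = 500
  i=1: min(500*2^1, 3920) = 1000
  i=2: min(500*2^2, 3920) = 2000
  i=3: min(500*2^3, 3920) = 3920
  i=4: min(500*2^4, 3920) = 3920
  i=5: min(500*2^5, 3920) = 3920
  i=6: min(500*2^6, 3920) = 3920
  i=7: min(500*2^7, 3920) = 3920

Answer: 500 1000 2000 3920 3920 3920 3920 3920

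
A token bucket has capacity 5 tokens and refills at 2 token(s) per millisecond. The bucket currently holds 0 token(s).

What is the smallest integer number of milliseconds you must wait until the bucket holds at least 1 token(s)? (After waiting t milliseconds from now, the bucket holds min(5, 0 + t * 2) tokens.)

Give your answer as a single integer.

Answer: 1

Derivation:
Need 0 + t * 2 >= 1, so t >= 1/2.
Smallest integer t = ceil(1/2) = 1.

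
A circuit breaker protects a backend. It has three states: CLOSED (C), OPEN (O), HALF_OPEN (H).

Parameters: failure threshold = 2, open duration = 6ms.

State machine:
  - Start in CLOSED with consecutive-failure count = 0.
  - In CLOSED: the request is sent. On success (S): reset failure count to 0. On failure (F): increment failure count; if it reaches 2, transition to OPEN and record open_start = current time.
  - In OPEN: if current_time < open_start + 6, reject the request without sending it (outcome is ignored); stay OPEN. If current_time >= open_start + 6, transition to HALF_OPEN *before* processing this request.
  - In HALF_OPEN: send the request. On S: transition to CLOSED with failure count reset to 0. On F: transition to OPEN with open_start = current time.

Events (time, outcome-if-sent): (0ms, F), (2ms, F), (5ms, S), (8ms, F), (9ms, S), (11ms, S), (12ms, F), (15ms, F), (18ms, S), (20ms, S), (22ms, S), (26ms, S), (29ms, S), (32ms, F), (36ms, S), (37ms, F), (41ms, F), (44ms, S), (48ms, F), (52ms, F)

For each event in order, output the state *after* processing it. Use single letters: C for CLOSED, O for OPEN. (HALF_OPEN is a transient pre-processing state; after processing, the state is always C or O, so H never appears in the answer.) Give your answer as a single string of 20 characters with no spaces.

Answer: COOOOOOOOOCCCCCCOOOO

Derivation:
State after each event:
  event#1 t=0ms outcome=F: state=CLOSED
  event#2 t=2ms outcome=F: state=OPEN
  event#3 t=5ms outcome=S: state=OPEN
  event#4 t=8ms outcome=F: state=OPEN
  event#5 t=9ms outcome=S: state=OPEN
  event#6 t=11ms outcome=S: state=OPEN
  event#7 t=12ms outcome=F: state=OPEN
  event#8 t=15ms outcome=F: state=OPEN
  event#9 t=18ms outcome=S: state=OPEN
  event#10 t=20ms outcome=S: state=OPEN
  event#11 t=22ms outcome=S: state=CLOSED
  event#12 t=26ms outcome=S: state=CLOSED
  event#13 t=29ms outcome=S: state=CLOSED
  event#14 t=32ms outcome=F: state=CLOSED
  event#15 t=36ms outcome=S: state=CLOSED
  event#16 t=37ms outcome=F: state=CLOSED
  event#17 t=41ms outcome=F: state=OPEN
  event#18 t=44ms outcome=S: state=OPEN
  event#19 t=48ms outcome=F: state=OPEN
  event#20 t=52ms outcome=F: state=OPEN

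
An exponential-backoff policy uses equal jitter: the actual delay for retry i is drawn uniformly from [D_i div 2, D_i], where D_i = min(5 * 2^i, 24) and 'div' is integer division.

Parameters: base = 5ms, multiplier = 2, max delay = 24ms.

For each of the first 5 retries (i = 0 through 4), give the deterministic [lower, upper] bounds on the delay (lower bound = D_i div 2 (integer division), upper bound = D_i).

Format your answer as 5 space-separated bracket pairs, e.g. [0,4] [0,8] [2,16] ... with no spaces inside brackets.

Answer: [2,5] [5,10] [10,20] [12,24] [12,24]

Derivation:
Computing bounds per retry:
  i=0: D_i=min(5*2^0,24)=5, bounds=[2,5]
  i=1: D_i=min(5*2^1,24)=10, bounds=[5,10]
  i=2: D_i=min(5*2^2,24)=20, bounds=[10,20]
  i=3: D_i=min(5*2^3,24)=24, bounds=[12,24]
  i=4: D_i=min(5*2^4,24)=24, bounds=[12,24]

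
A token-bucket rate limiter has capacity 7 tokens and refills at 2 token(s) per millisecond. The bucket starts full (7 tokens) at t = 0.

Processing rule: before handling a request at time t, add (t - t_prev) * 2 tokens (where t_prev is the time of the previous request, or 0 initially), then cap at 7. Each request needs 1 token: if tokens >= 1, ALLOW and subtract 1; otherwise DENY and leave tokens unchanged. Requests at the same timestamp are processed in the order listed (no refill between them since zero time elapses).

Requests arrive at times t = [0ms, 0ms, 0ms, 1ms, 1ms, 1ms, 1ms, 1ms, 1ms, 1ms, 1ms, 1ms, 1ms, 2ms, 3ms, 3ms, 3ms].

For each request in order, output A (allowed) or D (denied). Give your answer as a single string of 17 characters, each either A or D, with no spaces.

Answer: AAAAAAAAADDDDAAAA

Derivation:
Simulating step by step:
  req#1 t=0ms: ALLOW
  req#2 t=0ms: ALLOW
  req#3 t=0ms: ALLOW
  req#4 t=1ms: ALLOW
  req#5 t=1ms: ALLOW
  req#6 t=1ms: ALLOW
  req#7 t=1ms: ALLOW
  req#8 t=1ms: ALLOW
  req#9 t=1ms: ALLOW
  req#10 t=1ms: DENY
  req#11 t=1ms: DENY
  req#12 t=1ms: DENY
  req#13 t=1ms: DENY
  req#14 t=2ms: ALLOW
  req#15 t=3ms: ALLOW
  req#16 t=3ms: ALLOW
  req#17 t=3ms: ALLOW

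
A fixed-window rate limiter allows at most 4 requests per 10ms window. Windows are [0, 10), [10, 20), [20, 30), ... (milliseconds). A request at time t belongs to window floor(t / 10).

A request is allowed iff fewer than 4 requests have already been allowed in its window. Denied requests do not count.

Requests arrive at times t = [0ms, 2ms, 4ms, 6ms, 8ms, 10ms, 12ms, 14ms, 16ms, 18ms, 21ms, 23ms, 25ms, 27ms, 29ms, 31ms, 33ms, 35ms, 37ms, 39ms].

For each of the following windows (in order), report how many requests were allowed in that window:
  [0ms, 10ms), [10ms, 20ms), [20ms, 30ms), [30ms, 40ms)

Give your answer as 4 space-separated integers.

Answer: 4 4 4 4

Derivation:
Processing requests:
  req#1 t=0ms (window 0): ALLOW
  req#2 t=2ms (window 0): ALLOW
  req#3 t=4ms (window 0): ALLOW
  req#4 t=6ms (window 0): ALLOW
  req#5 t=8ms (window 0): DENY
  req#6 t=10ms (window 1): ALLOW
  req#7 t=12ms (window 1): ALLOW
  req#8 t=14ms (window 1): ALLOW
  req#9 t=16ms (window 1): ALLOW
  req#10 t=18ms (window 1): DENY
  req#11 t=21ms (window 2): ALLOW
  req#12 t=23ms (window 2): ALLOW
  req#13 t=25ms (window 2): ALLOW
  req#14 t=27ms (window 2): ALLOW
  req#15 t=29ms (window 2): DENY
  req#16 t=31ms (window 3): ALLOW
  req#17 t=33ms (window 3): ALLOW
  req#18 t=35ms (window 3): ALLOW
  req#19 t=37ms (window 3): ALLOW
  req#20 t=39ms (window 3): DENY

Allowed counts by window: 4 4 4 4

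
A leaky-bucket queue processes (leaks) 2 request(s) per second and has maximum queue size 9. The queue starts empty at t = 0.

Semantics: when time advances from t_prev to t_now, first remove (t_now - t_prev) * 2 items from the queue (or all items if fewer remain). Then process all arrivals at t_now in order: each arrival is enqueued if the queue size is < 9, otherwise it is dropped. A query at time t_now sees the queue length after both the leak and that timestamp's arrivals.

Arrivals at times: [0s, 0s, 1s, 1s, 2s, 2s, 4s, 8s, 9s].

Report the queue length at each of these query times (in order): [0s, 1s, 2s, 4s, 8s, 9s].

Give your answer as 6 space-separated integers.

Answer: 2 2 2 1 1 1

Derivation:
Queue lengths at query times:
  query t=0s: backlog = 2
  query t=1s: backlog = 2
  query t=2s: backlog = 2
  query t=4s: backlog = 1
  query t=8s: backlog = 1
  query t=9s: backlog = 1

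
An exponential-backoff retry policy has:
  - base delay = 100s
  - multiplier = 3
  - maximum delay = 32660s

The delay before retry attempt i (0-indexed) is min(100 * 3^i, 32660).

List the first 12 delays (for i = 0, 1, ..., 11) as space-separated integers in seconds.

Computing each delay:
  i=0: min(100*3^0, 32660) = 100
  i=1: min(100*3^1, 32660) = 300
  i=2: min(100*3^2, 32660) = 900
  i=3: min(100*3^3, 32660) = 2700
  i=4: min(100*3^4, 32660) = 8100
  i=5: min(100*3^5, 32660) = 24300
  i=6: min(100*3^6, 32660) = 32660
  i=7: min(100*3^7, 32660) = 32660
  i=8: min(100*3^8, 32660) = 32660
  i=9: min(100*3^9, 32660) = 32660
  i=10: min(100*3^10, 32660) = 32660
  i=11: min(100*3^11, 32660) = 32660

Answer: 100 300 900 2700 8100 24300 32660 32660 32660 32660 32660 32660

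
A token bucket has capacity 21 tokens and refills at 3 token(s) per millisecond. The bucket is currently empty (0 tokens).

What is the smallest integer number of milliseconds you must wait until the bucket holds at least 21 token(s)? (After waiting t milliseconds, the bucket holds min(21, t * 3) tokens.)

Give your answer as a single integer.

Answer: 7

Derivation:
Need t * 3 >= 21, so t >= 21/3.
Smallest integer t = ceil(21/3) = 7.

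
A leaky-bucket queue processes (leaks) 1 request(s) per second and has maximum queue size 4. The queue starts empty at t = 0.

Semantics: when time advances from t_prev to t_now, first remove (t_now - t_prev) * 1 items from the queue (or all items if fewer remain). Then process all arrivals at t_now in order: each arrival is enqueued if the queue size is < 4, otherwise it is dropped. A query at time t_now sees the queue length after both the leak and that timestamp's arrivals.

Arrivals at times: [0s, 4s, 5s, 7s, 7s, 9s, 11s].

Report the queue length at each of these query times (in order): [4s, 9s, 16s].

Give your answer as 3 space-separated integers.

Answer: 1 1 0

Derivation:
Queue lengths at query times:
  query t=4s: backlog = 1
  query t=9s: backlog = 1
  query t=16s: backlog = 0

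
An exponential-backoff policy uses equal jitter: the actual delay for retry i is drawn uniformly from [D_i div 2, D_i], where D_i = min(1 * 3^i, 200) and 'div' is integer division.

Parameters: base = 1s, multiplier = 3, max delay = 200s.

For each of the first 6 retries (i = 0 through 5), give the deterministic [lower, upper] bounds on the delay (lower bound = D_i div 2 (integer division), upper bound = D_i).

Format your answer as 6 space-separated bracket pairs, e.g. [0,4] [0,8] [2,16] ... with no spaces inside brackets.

Computing bounds per retry:
  i=0: D_i=min(1*3^0,200)=1, bounds=[0,1]
  i=1: D_i=min(1*3^1,200)=3, bounds=[1,3]
  i=2: D_i=min(1*3^2,200)=9, bounds=[4,9]
  i=3: D_i=min(1*3^3,200)=27, bounds=[13,27]
  i=4: D_i=min(1*3^4,200)=81, bounds=[40,81]
  i=5: D_i=min(1*3^5,200)=200, bounds=[100,200]

Answer: [0,1] [1,3] [4,9] [13,27] [40,81] [100,200]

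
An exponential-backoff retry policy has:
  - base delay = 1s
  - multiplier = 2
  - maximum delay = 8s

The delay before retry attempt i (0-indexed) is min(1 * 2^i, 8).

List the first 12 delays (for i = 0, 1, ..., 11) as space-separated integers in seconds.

Computing each delay:
  i=0: min(1*2^0, 8) = 1
  i=1: min(1*2^1, 8) = 2
  i=2: min(1*2^2, 8) = 4
  i=3: min(1*2^3, 8) = 8
  i=4: min(1*2^4, 8) = 8
  i=5: min(1*2^5, 8) = 8
  i=6: min(1*2^6, 8) = 8
  i=7: min(1*2^7, 8) = 8
  i=8: min(1*2^8, 8) = 8
  i=9: min(1*2^9, 8) = 8
  i=10: min(1*2^10, 8) = 8
  i=11: min(1*2^11, 8) = 8

Answer: 1 2 4 8 8 8 8 8 8 8 8 8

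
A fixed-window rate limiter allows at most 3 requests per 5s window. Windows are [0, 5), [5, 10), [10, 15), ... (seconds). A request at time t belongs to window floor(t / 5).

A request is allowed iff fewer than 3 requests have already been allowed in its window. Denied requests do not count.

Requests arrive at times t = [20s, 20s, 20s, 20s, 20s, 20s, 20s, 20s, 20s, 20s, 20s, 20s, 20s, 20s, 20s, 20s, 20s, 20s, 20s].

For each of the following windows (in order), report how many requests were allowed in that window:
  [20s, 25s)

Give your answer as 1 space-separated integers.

Answer: 3

Derivation:
Processing requests:
  req#1 t=20s (window 4): ALLOW
  req#2 t=20s (window 4): ALLOW
  req#3 t=20s (window 4): ALLOW
  req#4 t=20s (window 4): DENY
  req#5 t=20s (window 4): DENY
  req#6 t=20s (window 4): DENY
  req#7 t=20s (window 4): DENY
  req#8 t=20s (window 4): DENY
  req#9 t=20s (window 4): DENY
  req#10 t=20s (window 4): DENY
  req#11 t=20s (window 4): DENY
  req#12 t=20s (window 4): DENY
  req#13 t=20s (window 4): DENY
  req#14 t=20s (window 4): DENY
  req#15 t=20s (window 4): DENY
  req#16 t=20s (window 4): DENY
  req#17 t=20s (window 4): DENY
  req#18 t=20s (window 4): DENY
  req#19 t=20s (window 4): DENY

Allowed counts by window: 3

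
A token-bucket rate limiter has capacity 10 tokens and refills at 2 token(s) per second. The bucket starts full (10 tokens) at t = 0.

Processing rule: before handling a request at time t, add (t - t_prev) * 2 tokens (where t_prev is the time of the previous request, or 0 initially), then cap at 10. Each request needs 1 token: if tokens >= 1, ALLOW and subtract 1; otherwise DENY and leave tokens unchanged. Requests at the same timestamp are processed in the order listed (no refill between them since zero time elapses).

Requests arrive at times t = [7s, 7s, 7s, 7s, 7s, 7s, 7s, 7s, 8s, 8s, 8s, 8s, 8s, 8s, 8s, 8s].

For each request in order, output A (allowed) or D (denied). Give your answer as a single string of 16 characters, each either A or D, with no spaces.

Answer: AAAAAAAAAAAADDDD

Derivation:
Simulating step by step:
  req#1 t=7s: ALLOW
  req#2 t=7s: ALLOW
  req#3 t=7s: ALLOW
  req#4 t=7s: ALLOW
  req#5 t=7s: ALLOW
  req#6 t=7s: ALLOW
  req#7 t=7s: ALLOW
  req#8 t=7s: ALLOW
  req#9 t=8s: ALLOW
  req#10 t=8s: ALLOW
  req#11 t=8s: ALLOW
  req#12 t=8s: ALLOW
  req#13 t=8s: DENY
  req#14 t=8s: DENY
  req#15 t=8s: DENY
  req#16 t=8s: DENY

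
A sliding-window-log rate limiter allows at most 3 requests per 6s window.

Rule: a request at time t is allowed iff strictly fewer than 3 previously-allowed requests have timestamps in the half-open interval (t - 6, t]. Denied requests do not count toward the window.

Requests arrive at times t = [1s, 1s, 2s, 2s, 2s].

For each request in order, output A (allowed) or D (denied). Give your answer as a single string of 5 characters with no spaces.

Tracking allowed requests in the window:
  req#1 t=1s: ALLOW
  req#2 t=1s: ALLOW
  req#3 t=2s: ALLOW
  req#4 t=2s: DENY
  req#5 t=2s: DENY

Answer: AAADD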